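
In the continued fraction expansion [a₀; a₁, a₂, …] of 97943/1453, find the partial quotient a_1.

Repeatedly divide and take the remainder:
97943 ÷ 1453 → quotient 67, remainder 592
1453 ÷ 592 → quotient 2, remainder 269

2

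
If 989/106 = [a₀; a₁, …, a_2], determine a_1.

3

⌊989/106⌋ = 9, remainder 35
⌊106/35⌋ = 3, remainder 1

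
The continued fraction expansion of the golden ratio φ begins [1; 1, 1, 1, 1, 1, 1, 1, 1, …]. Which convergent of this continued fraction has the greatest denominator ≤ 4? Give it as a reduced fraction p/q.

5/3

List convergents until the denominator exceeds the bound:
a_0 = 1: 1/1  (≤ bound)
a_1 = 1: 2/1  (≤ bound)
a_2 = 1: 3/2  (≤ bound)
a_3 = 1: 5/3  (≤ bound)
a_4 = 1: 8/5  (> 4, stop)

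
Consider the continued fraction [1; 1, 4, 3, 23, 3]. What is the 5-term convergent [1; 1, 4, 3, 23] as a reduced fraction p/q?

Build up convergents one term at a time:
a_0 = 1: 1/1
a_1 = 1: 2/1
a_2 = 4: 9/5
a_3 = 3: 29/16
a_4 = 23: 676/373

676/373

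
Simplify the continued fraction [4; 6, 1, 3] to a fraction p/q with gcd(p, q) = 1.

112/27

a_0 = 4: 4/1
a_1 = 6: 25/6
a_2 = 1: 29/7
a_3 = 3: 112/27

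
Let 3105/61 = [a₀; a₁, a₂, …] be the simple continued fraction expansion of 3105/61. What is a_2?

⌊3105/61⌋ = 50, remainder 55
⌊61/55⌋ = 1, remainder 6
⌊55/6⌋ = 9, remainder 1

9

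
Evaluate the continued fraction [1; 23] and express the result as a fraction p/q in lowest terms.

24/23

a_0 = 1: 1/1
a_1 = 23: 24/23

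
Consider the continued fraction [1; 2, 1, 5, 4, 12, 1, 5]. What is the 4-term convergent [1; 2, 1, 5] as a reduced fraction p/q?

Build up convergents one term at a time:
a_0 = 1: 1/1
a_1 = 2: 3/2
a_2 = 1: 4/3
a_3 = 5: 23/17

23/17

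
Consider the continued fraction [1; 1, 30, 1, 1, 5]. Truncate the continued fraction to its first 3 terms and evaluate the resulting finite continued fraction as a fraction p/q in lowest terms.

Use the convergent recurrence hₖ = aₖ·hₖ₋₁ + hₖ₋₂ (and likewise for the denominators kₖ):
a_0 = 1: 1/1
a_1 = 1: 2/1
a_2 = 30: 61/31

61/31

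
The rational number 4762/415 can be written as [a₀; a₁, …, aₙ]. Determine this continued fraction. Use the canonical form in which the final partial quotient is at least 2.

[11; 2, 9, 2, 1, 1, 1, 2]

4762 ÷ 415 → quotient 11, remainder 197
415 ÷ 197 → quotient 2, remainder 21
197 ÷ 21 → quotient 9, remainder 8
21 ÷ 8 → quotient 2, remainder 5
8 ÷ 5 → quotient 1, remainder 3
5 ÷ 3 → quotient 1, remainder 2
3 ÷ 2 → quotient 1, remainder 1
2 ÷ 1 → quotient 2, remainder 0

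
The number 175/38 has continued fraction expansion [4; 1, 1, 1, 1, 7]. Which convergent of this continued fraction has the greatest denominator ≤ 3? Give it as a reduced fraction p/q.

a_0 = 4: 4/1  (≤ bound)
a_1 = 1: 5/1  (≤ bound)
a_2 = 1: 9/2  (≤ bound)
a_3 = 1: 14/3  (≤ bound)
a_4 = 1: 23/5  (> 3, stop)

14/3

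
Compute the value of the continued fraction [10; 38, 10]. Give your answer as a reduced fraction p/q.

3820/381

Start with 10.
38 + 1/(10/1) = 38 + 1/10 = 381/10
10 + 1/(381/10) = 10 + 10/381 = 3820/381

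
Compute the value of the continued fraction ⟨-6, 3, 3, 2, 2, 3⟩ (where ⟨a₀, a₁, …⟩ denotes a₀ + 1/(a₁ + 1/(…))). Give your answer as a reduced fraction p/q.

-1088/191

a_0 = -6: -6/1
a_1 = 3: -17/3
a_2 = 3: -57/10
a_3 = 2: -131/23
a_4 = 2: -319/56
a_5 = 3: -1088/191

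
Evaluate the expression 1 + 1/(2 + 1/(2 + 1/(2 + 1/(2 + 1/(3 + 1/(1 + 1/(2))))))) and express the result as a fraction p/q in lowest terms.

a_0 = 1: 1/1
a_1 = 2: 3/2
a_2 = 2: 7/5
a_3 = 2: 17/12
a_4 = 2: 41/29
a_5 = 3: 140/99
a_6 = 1: 181/128
a_7 = 2: 502/355

502/355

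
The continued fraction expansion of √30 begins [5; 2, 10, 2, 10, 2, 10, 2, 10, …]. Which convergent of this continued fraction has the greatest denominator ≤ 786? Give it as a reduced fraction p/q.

2525/461

a_0 = 5: 5/1  (≤ bound)
a_1 = 2: 11/2  (≤ bound)
a_2 = 10: 115/21  (≤ bound)
a_3 = 2: 241/44  (≤ bound)
a_4 = 10: 2525/461  (≤ bound)
a_5 = 2: 5291/966  (> 786, stop)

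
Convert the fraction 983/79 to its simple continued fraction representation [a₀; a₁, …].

983 ÷ 79 → quotient 12, remainder 35
79 ÷ 35 → quotient 2, remainder 9
35 ÷ 9 → quotient 3, remainder 8
9 ÷ 8 → quotient 1, remainder 1
8 ÷ 1 → quotient 8, remainder 0

[12; 2, 3, 1, 8]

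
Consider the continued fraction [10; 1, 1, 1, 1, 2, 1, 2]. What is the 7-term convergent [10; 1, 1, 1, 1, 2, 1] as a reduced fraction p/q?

191/18

Collapse the nested fraction from the inside out:
Start with 1.
2 + 1/(1/1) = 2 + 1/1 = 3/1
1 + 1/(3/1) = 1 + 1/3 = 4/3
1 + 1/(4/3) = 1 + 3/4 = 7/4
1 + 1/(7/4) = 1 + 4/7 = 11/7
1 + 1/(11/7) = 1 + 7/11 = 18/11
10 + 1/(18/11) = 10 + 11/18 = 191/18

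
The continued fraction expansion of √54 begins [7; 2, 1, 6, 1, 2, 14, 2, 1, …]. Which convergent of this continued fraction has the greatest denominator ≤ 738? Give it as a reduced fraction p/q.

a_0 = 7: 7/1  (≤ bound)
a_1 = 2: 15/2  (≤ bound)
a_2 = 1: 22/3  (≤ bound)
a_3 = 6: 147/20  (≤ bound)
a_4 = 1: 169/23  (≤ bound)
a_5 = 2: 485/66  (≤ bound)
a_6 = 14: 6959/947  (> 738, stop)

485/66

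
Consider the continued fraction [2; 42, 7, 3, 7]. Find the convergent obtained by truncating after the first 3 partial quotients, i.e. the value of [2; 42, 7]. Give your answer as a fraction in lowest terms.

Start with 7.
42 + 1/(7/1) = 42 + 1/7 = 295/7
2 + 1/(295/7) = 2 + 7/295 = 597/295

597/295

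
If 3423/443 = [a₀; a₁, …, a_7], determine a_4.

⌊3423/443⌋ = 7, remainder 322
⌊443/322⌋ = 1, remainder 121
⌊322/121⌋ = 2, remainder 80
⌊121/80⌋ = 1, remainder 41
⌊80/41⌋ = 1, remainder 39

1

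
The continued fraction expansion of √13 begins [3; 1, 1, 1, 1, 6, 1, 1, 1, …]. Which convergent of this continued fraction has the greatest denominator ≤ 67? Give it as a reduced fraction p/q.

137/38

List convergents until the denominator exceeds the bound:
a_0 = 3: 3/1  (≤ bound)
a_1 = 1: 4/1  (≤ bound)
a_2 = 1: 7/2  (≤ bound)
a_3 = 1: 11/3  (≤ bound)
a_4 = 1: 18/5  (≤ bound)
a_5 = 6: 119/33  (≤ bound)
a_6 = 1: 137/38  (≤ bound)
a_7 = 1: 256/71  (> 67, stop)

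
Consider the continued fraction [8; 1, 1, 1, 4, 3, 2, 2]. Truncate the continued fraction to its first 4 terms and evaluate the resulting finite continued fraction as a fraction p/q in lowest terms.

a_0 = 8: 8/1
a_1 = 1: 9/1
a_2 = 1: 17/2
a_3 = 1: 26/3

26/3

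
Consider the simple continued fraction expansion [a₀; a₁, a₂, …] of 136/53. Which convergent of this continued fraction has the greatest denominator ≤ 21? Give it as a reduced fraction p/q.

List convergents until the denominator exceeds the bound:
a_0 = 2: 2/1  (≤ bound)
a_1 = 1: 3/1  (≤ bound)
a_2 = 1: 5/2  (≤ bound)
a_3 = 3: 18/7  (≤ bound)
a_4 = 3: 59/23  (> 21, stop)

18/7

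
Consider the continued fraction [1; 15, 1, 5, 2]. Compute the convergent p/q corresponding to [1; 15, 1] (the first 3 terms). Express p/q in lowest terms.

Compute successive convergents:
a_0 = 1: 1/1
a_1 = 15: 16/15
a_2 = 1: 17/16

17/16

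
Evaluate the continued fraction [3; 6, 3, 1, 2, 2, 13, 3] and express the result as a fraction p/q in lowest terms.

21254/6727

a_0 = 3: 3/1
a_1 = 6: 19/6
a_2 = 3: 60/19
a_3 = 1: 79/25
a_4 = 2: 218/69
a_5 = 2: 515/163
a_6 = 13: 6913/2188
a_7 = 3: 21254/6727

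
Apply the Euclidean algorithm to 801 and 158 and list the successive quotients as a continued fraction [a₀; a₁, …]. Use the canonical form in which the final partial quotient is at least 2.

[5; 14, 2, 1, 3]

Run the Euclidean algorithm, recording each quotient:
801 ÷ 158 → quotient 5, remainder 11
158 ÷ 11 → quotient 14, remainder 4
11 ÷ 4 → quotient 2, remainder 3
4 ÷ 3 → quotient 1, remainder 1
3 ÷ 1 → quotient 3, remainder 0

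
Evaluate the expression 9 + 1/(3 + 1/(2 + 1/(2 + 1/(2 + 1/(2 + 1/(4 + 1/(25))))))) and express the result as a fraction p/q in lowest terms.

102445/11024

a_0 = 9: 9/1
a_1 = 3: 28/3
a_2 = 2: 65/7
a_3 = 2: 158/17
a_4 = 2: 381/41
a_5 = 2: 920/99
a_6 = 4: 4061/437
a_7 = 25: 102445/11024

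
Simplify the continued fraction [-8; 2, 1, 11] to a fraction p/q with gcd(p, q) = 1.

-268/35

Use the convergent recurrence hₖ = aₖ·hₖ₋₁ + hₖ₋₂ (and likewise for the denominators kₖ):
a_0 = -8: -8/1
a_1 = 2: -15/2
a_2 = 1: -23/3
a_3 = 11: -268/35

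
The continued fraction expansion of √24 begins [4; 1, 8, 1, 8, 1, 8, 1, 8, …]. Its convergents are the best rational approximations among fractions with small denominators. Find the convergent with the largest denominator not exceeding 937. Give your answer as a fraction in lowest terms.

4316/881

a_0 = 4: 4/1  (≤ bound)
a_1 = 1: 5/1  (≤ bound)
a_2 = 8: 44/9  (≤ bound)
a_3 = 1: 49/10  (≤ bound)
a_4 = 8: 436/89  (≤ bound)
a_5 = 1: 485/99  (≤ bound)
a_6 = 8: 4316/881  (≤ bound)
a_7 = 1: 4801/980  (> 937, stop)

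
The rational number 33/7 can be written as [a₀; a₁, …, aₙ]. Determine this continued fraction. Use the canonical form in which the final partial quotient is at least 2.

[4; 1, 2, 2]

⌊33/7⌋ = 4, remainder 5
⌊7/5⌋ = 1, remainder 2
⌊5/2⌋ = 2, remainder 1
⌊2/1⌋ = 2, remainder 0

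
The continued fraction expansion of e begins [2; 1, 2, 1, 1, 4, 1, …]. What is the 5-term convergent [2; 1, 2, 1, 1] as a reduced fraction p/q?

a_0 = 2: 2/1
a_1 = 1: 3/1
a_2 = 2: 8/3
a_3 = 1: 11/4
a_4 = 1: 19/7

19/7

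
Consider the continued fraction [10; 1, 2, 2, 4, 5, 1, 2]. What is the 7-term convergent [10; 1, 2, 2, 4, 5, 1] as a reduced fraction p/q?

2067/193

Build up convergents one term at a time:
a_0 = 10: 10/1
a_1 = 1: 11/1
a_2 = 2: 32/3
a_3 = 2: 75/7
a_4 = 4: 332/31
a_5 = 5: 1735/162
a_6 = 1: 2067/193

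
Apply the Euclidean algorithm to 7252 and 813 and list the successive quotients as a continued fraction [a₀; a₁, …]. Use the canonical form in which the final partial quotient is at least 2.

7252 = 8·813 + 748, so a_0 = 8
813 = 1·748 + 65, so a_1 = 1
748 = 11·65 + 33, so a_2 = 11
65 = 1·33 + 32, so a_3 = 1
33 = 1·32 + 1, so a_4 = 1
32 = 32·1 + 0, so a_5 = 32

[8; 1, 11, 1, 1, 32]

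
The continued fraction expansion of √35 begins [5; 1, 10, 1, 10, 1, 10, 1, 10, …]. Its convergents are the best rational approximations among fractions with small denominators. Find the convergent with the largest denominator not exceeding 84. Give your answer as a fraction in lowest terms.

71/12

a_0 = 5: 5/1  (≤ bound)
a_1 = 1: 6/1  (≤ bound)
a_2 = 10: 65/11  (≤ bound)
a_3 = 1: 71/12  (≤ bound)
a_4 = 10: 775/131  (> 84, stop)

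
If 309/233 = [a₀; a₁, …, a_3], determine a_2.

15

309 ÷ 233 → quotient 1, remainder 76
233 ÷ 76 → quotient 3, remainder 5
76 ÷ 5 → quotient 15, remainder 1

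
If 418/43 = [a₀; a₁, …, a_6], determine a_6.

Repeatedly divide and take the remainder:
⌊418/43⌋ = 9, remainder 31
⌊43/31⌋ = 1, remainder 12
⌊31/12⌋ = 2, remainder 7
⌊12/7⌋ = 1, remainder 5
⌊7/5⌋ = 1, remainder 2
⌊5/2⌋ = 2, remainder 1
⌊2/1⌋ = 2, remainder 0

2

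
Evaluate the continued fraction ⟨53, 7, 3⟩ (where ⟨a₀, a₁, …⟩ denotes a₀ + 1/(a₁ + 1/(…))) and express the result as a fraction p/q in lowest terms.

Use the convergent recurrence hₖ = aₖ·hₖ₋₁ + hₖ₋₂ (and likewise for the denominators kₖ):
a_0 = 53: 53/1
a_1 = 7: 372/7
a_2 = 3: 1169/22

1169/22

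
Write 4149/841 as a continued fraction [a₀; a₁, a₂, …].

Run the Euclidean algorithm, recording each quotient:
⌊4149/841⌋ = 4, remainder 785
⌊841/785⌋ = 1, remainder 56
⌊785/56⌋ = 14, remainder 1
⌊56/1⌋ = 56, remainder 0

[4; 1, 14, 56]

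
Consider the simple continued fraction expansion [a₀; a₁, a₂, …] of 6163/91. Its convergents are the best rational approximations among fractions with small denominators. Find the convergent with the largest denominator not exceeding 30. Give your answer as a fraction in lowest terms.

745/11

a_0 = 67: 67/1  (≤ bound)
a_1 = 1: 68/1  (≤ bound)
a_2 = 2: 203/3  (≤ bound)
a_3 = 1: 271/4  (≤ bound)
a_4 = 1: 474/7  (≤ bound)
a_5 = 1: 745/11  (≤ bound)
a_6 = 3: 2709/40  (> 30, stop)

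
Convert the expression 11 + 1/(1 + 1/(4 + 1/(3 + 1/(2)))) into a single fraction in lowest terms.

Start with 2.
3 + 1/(2/1) = 3 + 1/2 = 7/2
4 + 1/(7/2) = 4 + 2/7 = 30/7
1 + 1/(30/7) = 1 + 7/30 = 37/30
11 + 1/(37/30) = 11 + 30/37 = 437/37

437/37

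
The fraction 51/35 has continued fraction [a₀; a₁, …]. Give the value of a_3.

3

51 ÷ 35 → quotient 1, remainder 16
35 ÷ 16 → quotient 2, remainder 3
16 ÷ 3 → quotient 5, remainder 1
3 ÷ 1 → quotient 3, remainder 0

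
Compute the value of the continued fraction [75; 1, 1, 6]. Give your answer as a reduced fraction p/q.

Use the convergent recurrence hₖ = aₖ·hₖ₋₁ + hₖ₋₂ (and likewise for the denominators kₖ):
a_0 = 75: 75/1
a_1 = 1: 76/1
a_2 = 1: 151/2
a_3 = 6: 982/13

982/13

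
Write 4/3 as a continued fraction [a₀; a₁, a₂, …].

4 = 1·3 + 1, so a_0 = 1
3 = 3·1 + 0, so a_1 = 3

[1; 3]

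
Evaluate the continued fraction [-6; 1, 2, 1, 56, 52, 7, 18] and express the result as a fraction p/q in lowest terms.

-7896091/1503702

Build up convergents one term at a time:
a_0 = -6: -6/1
a_1 = 1: -5/1
a_2 = 2: -16/3
a_3 = 1: -21/4
a_4 = 56: -1192/227
a_5 = 52: -62005/11808
a_6 = 7: -435227/82883
a_7 = 18: -7896091/1503702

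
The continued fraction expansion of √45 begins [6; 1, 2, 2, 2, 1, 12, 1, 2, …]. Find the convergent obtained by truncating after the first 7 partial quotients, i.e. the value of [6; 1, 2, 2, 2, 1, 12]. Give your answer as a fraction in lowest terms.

2046/305

a_0 = 6: 6/1
a_1 = 1: 7/1
a_2 = 2: 20/3
a_3 = 2: 47/7
a_4 = 2: 114/17
a_5 = 1: 161/24
a_6 = 12: 2046/305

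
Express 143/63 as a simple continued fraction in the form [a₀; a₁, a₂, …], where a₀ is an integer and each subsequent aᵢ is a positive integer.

⌊143/63⌋ = 2, remainder 17
⌊63/17⌋ = 3, remainder 12
⌊17/12⌋ = 1, remainder 5
⌊12/5⌋ = 2, remainder 2
⌊5/2⌋ = 2, remainder 1
⌊2/1⌋ = 2, remainder 0

[2; 3, 1, 2, 2, 2]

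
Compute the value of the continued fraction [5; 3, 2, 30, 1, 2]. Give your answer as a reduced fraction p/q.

a_0 = 5: 5/1
a_1 = 3: 16/3
a_2 = 2: 37/7
a_3 = 30: 1126/213
a_4 = 1: 1163/220
a_5 = 2: 3452/653

3452/653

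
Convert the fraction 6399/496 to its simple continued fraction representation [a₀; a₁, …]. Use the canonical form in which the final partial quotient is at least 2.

[12; 1, 9, 8, 6]

6399 ÷ 496 → quotient 12, remainder 447
496 ÷ 447 → quotient 1, remainder 49
447 ÷ 49 → quotient 9, remainder 6
49 ÷ 6 → quotient 8, remainder 1
6 ÷ 1 → quotient 6, remainder 0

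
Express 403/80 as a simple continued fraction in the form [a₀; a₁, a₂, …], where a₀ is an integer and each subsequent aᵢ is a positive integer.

[5; 26, 1, 2]

Repeatedly divide and take the remainder:
403 = 5·80 + 3, so a_0 = 5
80 = 26·3 + 2, so a_1 = 26
3 = 1·2 + 1, so a_2 = 1
2 = 2·1 + 0, so a_3 = 2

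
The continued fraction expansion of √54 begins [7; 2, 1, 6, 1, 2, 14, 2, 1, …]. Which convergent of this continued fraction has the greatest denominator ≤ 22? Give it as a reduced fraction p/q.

List convergents until the denominator exceeds the bound:
a_0 = 7: 7/1  (≤ bound)
a_1 = 2: 15/2  (≤ bound)
a_2 = 1: 22/3  (≤ bound)
a_3 = 6: 147/20  (≤ bound)
a_4 = 1: 169/23  (> 22, stop)

147/20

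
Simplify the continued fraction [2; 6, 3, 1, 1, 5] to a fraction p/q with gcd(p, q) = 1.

529/245

a_0 = 2: 2/1
a_1 = 6: 13/6
a_2 = 3: 41/19
a_3 = 1: 54/25
a_4 = 1: 95/44
a_5 = 5: 529/245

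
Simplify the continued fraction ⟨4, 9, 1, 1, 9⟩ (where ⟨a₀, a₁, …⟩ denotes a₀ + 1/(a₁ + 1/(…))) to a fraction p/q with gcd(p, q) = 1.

743/181

Build up convergents one term at a time:
a_0 = 4: 4/1
a_1 = 9: 37/9
a_2 = 1: 41/10
a_3 = 1: 78/19
a_4 = 9: 743/181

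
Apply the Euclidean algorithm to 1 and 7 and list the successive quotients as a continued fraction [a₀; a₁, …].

[0; 7]

⌊1/7⌋ = 0, remainder 1
⌊7/1⌋ = 7, remainder 0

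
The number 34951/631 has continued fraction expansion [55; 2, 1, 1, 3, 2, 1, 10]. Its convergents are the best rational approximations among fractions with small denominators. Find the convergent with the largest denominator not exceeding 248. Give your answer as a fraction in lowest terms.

3268/59

List convergents until the denominator exceeds the bound:
a_0 = 55: 55/1  (≤ bound)
a_1 = 2: 111/2  (≤ bound)
a_2 = 1: 166/3  (≤ bound)
a_3 = 1: 277/5  (≤ bound)
a_4 = 3: 997/18  (≤ bound)
a_5 = 2: 2271/41  (≤ bound)
a_6 = 1: 3268/59  (≤ bound)
a_7 = 10: 34951/631  (> 248, stop)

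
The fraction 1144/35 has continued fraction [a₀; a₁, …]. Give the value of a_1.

1

1144 ÷ 35 → quotient 32, remainder 24
35 ÷ 24 → quotient 1, remainder 11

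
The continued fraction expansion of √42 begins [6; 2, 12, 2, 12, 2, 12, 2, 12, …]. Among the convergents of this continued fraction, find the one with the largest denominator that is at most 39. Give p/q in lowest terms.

List convergents until the denominator exceeds the bound:
a_0 = 6: 6/1  (≤ bound)
a_1 = 2: 13/2  (≤ bound)
a_2 = 12: 162/25  (≤ bound)
a_3 = 2: 337/52  (> 39, stop)

162/25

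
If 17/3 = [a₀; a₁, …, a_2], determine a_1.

1

Apply division with remainder until the remainder is 0:
17 = 5·3 + 2, so a_0 = 5
3 = 1·2 + 1, so a_1 = 1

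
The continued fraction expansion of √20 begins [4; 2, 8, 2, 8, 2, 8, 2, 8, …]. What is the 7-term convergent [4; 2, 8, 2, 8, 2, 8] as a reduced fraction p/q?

Start with 8.
2 + 1/(8/1) = 2 + 1/8 = 17/8
8 + 1/(17/8) = 8 + 8/17 = 144/17
2 + 1/(144/17) = 2 + 17/144 = 305/144
8 + 1/(305/144) = 8 + 144/305 = 2584/305
2 + 1/(2584/305) = 2 + 305/2584 = 5473/2584
4 + 1/(5473/2584) = 4 + 2584/5473 = 24476/5473

24476/5473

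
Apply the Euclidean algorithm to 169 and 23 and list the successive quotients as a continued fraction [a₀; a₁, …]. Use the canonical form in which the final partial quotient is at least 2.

Apply division with remainder until the remainder is 0:
169 = 7·23 + 8, so a_0 = 7
23 = 2·8 + 7, so a_1 = 2
8 = 1·7 + 1, so a_2 = 1
7 = 7·1 + 0, so a_3 = 7

[7; 2, 1, 7]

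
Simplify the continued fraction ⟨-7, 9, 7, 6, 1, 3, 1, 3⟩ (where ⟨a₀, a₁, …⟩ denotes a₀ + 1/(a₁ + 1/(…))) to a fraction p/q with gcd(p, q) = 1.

-58067/8427

Use the convergent recurrence hₖ = aₖ·hₖ₋₁ + hₖ₋₂ (and likewise for the denominators kₖ):
a_0 = -7: -7/1
a_1 = 9: -62/9
a_2 = 7: -441/64
a_3 = 6: -2708/393
a_4 = 1: -3149/457
a_5 = 3: -12155/1764
a_6 = 1: -15304/2221
a_7 = 3: -58067/8427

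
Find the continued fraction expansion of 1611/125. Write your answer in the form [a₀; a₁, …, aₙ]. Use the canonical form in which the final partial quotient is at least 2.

[12; 1, 7, 1, 13]

Apply division with remainder until the remainder is 0:
1611 = 12·125 + 111, so a_0 = 12
125 = 1·111 + 14, so a_1 = 1
111 = 7·14 + 13, so a_2 = 7
14 = 1·13 + 1, so a_3 = 1
13 = 13·1 + 0, so a_4 = 13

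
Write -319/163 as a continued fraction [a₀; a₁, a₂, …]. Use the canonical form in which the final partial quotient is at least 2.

[-2; 23, 3, 2]

Run the Euclidean algorithm, recording each quotient:
-319 = -2·163 + 7, so a_0 = -2
163 = 23·7 + 2, so a_1 = 23
7 = 3·2 + 1, so a_2 = 3
2 = 2·1 + 0, so a_3 = 2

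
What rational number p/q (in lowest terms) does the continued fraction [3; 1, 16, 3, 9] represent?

1912/485

a_0 = 3: 3/1
a_1 = 1: 4/1
a_2 = 16: 67/17
a_3 = 3: 205/52
a_4 = 9: 1912/485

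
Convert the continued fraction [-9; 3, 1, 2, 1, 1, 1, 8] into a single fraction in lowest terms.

Collapse the nested fraction from the inside out:
Start with 8.
1 + 1/(8/1) = 1 + 1/8 = 9/8
1 + 1/(9/8) = 1 + 8/9 = 17/9
1 + 1/(17/9) = 1 + 9/17 = 26/17
2 + 1/(26/17) = 2 + 17/26 = 69/26
1 + 1/(69/26) = 1 + 26/69 = 95/69
3 + 1/(95/69) = 3 + 69/95 = 354/95
-9 + 1/(354/95) = -9 + 95/354 = -3091/354

-3091/354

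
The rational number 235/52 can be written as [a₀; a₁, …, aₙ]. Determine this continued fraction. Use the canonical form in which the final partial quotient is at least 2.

⌊235/52⌋ = 4, remainder 27
⌊52/27⌋ = 1, remainder 25
⌊27/25⌋ = 1, remainder 2
⌊25/2⌋ = 12, remainder 1
⌊2/1⌋ = 2, remainder 0

[4; 1, 1, 12, 2]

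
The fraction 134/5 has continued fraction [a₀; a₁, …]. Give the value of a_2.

134 = 26·5 + 4, so a_0 = 26
5 = 1·4 + 1, so a_1 = 1
4 = 4·1 + 0, so a_2 = 4

4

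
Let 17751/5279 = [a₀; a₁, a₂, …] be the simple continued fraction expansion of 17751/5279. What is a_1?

2

17751 = 3·5279 + 1914, so a_0 = 3
5279 = 2·1914 + 1451, so a_1 = 2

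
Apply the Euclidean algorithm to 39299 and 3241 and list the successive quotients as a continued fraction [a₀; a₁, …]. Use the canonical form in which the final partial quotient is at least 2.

[12; 7, 1, 26, 7, 2]

39299 = 12·3241 + 407, so a_0 = 12
3241 = 7·407 + 392, so a_1 = 7
407 = 1·392 + 15, so a_2 = 1
392 = 26·15 + 2, so a_3 = 26
15 = 7·2 + 1, so a_4 = 7
2 = 2·1 + 0, so a_5 = 2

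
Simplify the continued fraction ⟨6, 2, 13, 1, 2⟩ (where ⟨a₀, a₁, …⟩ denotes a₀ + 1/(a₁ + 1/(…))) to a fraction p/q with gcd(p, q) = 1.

551/85

Collapse the nested fraction from the inside out:
Start with 2.
1 + 1/(2/1) = 1 + 1/2 = 3/2
13 + 1/(3/2) = 13 + 2/3 = 41/3
2 + 1/(41/3) = 2 + 3/41 = 85/41
6 + 1/(85/41) = 6 + 41/85 = 551/85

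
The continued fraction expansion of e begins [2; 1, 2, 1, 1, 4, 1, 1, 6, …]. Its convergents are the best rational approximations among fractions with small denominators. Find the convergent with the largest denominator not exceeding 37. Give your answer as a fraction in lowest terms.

87/32

a_0 = 2: 2/1  (≤ bound)
a_1 = 1: 3/1  (≤ bound)
a_2 = 2: 8/3  (≤ bound)
a_3 = 1: 11/4  (≤ bound)
a_4 = 1: 19/7  (≤ bound)
a_5 = 4: 87/32  (≤ bound)
a_6 = 1: 106/39  (> 37, stop)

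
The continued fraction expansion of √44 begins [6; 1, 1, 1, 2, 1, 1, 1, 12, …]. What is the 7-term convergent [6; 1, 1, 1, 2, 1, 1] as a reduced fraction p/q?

126/19

a_0 = 6: 6/1
a_1 = 1: 7/1
a_2 = 1: 13/2
a_3 = 1: 20/3
a_4 = 2: 53/8
a_5 = 1: 73/11
a_6 = 1: 126/19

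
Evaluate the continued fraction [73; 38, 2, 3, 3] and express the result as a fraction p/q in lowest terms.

a_0 = 73: 73/1
a_1 = 38: 2775/38
a_2 = 2: 5623/77
a_3 = 3: 19644/269
a_4 = 3: 64555/884

64555/884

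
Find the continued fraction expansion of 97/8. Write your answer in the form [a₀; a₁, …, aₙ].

⌊97/8⌋ = 12, remainder 1
⌊8/1⌋ = 8, remainder 0

[12; 8]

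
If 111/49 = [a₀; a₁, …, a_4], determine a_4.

111 = 2·49 + 13, so a_0 = 2
49 = 3·13 + 10, so a_1 = 3
13 = 1·10 + 3, so a_2 = 1
10 = 3·3 + 1, so a_3 = 3
3 = 3·1 + 0, so a_4 = 3

3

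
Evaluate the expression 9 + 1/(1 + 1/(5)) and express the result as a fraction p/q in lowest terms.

a_0 = 9: 9/1
a_1 = 1: 10/1
a_2 = 5: 59/6

59/6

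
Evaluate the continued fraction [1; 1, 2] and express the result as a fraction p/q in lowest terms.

Start with 2.
1 + 1/(2/1) = 1 + 1/2 = 3/2
1 + 1/(3/2) = 1 + 2/3 = 5/3

5/3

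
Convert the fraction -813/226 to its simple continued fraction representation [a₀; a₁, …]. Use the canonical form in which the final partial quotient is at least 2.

[-4; 2, 2, 14, 1, 2]

-813 = -4·226 + 91, so a_0 = -4
226 = 2·91 + 44, so a_1 = 2
91 = 2·44 + 3, so a_2 = 2
44 = 14·3 + 2, so a_3 = 14
3 = 1·2 + 1, so a_4 = 1
2 = 2·1 + 0, so a_5 = 2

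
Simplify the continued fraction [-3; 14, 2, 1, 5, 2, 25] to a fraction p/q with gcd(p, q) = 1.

Start with 25.
2 + 1/(25/1) = 2 + 1/25 = 51/25
5 + 1/(51/25) = 5 + 25/51 = 280/51
1 + 1/(280/51) = 1 + 51/280 = 331/280
2 + 1/(331/280) = 2 + 280/331 = 942/331
14 + 1/(942/331) = 14 + 331/942 = 13519/942
-3 + 1/(13519/942) = -3 + 942/13519 = -39615/13519

-39615/13519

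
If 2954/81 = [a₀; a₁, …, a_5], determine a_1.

2

2954 = 36·81 + 38, so a_0 = 36
81 = 2·38 + 5, so a_1 = 2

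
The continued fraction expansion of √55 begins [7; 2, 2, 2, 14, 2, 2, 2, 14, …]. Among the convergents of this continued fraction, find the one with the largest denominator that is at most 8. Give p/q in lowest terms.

a_0 = 7: 7/1  (≤ bound)
a_1 = 2: 15/2  (≤ bound)
a_2 = 2: 37/5  (≤ bound)
a_3 = 2: 89/12  (> 8, stop)

37/5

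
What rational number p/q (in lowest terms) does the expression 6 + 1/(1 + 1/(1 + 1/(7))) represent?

Compute successive convergents:
a_0 = 6: 6/1
a_1 = 1: 7/1
a_2 = 1: 13/2
a_3 = 7: 98/15

98/15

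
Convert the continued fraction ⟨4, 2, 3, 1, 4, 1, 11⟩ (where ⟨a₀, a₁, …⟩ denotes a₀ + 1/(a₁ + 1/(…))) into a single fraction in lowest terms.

2732/615

Start with 11.
1 + 1/(11/1) = 1 + 1/11 = 12/11
4 + 1/(12/11) = 4 + 11/12 = 59/12
1 + 1/(59/12) = 1 + 12/59 = 71/59
3 + 1/(71/59) = 3 + 59/71 = 272/71
2 + 1/(272/71) = 2 + 71/272 = 615/272
4 + 1/(615/272) = 4 + 272/615 = 2732/615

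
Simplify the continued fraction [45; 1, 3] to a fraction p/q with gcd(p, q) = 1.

183/4

Starting at the tail and folding back:
Start with 3.
1 + 1/(3/1) = 1 + 1/3 = 4/3
45 + 1/(4/3) = 45 + 3/4 = 183/4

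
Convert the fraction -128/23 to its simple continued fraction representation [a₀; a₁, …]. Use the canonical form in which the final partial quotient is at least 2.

-128 = -6·23 + 10, so a_0 = -6
23 = 2·10 + 3, so a_1 = 2
10 = 3·3 + 1, so a_2 = 3
3 = 3·1 + 0, so a_3 = 3

[-6; 2, 3, 3]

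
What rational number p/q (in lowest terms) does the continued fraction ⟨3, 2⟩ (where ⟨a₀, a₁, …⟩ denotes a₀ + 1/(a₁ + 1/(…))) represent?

7/2

a_0 = 3: 3/1
a_1 = 2: 7/2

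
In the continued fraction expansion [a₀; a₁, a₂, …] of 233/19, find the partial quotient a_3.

233 ÷ 19 → quotient 12, remainder 5
19 ÷ 5 → quotient 3, remainder 4
5 ÷ 4 → quotient 1, remainder 1
4 ÷ 1 → quotient 4, remainder 0

4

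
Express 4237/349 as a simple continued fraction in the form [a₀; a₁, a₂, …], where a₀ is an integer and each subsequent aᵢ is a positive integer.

[12; 7, 8, 6]

Apply division with remainder until the remainder is 0:
⌊4237/349⌋ = 12, remainder 49
⌊349/49⌋ = 7, remainder 6
⌊49/6⌋ = 8, remainder 1
⌊6/1⌋ = 6, remainder 0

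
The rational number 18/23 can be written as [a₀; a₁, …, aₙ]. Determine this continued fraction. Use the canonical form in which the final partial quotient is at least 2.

18 = 0·23 + 18, so a_0 = 0
23 = 1·18 + 5, so a_1 = 1
18 = 3·5 + 3, so a_2 = 3
5 = 1·3 + 2, so a_3 = 1
3 = 1·2 + 1, so a_4 = 1
2 = 2·1 + 0, so a_5 = 2

[0; 1, 3, 1, 1, 2]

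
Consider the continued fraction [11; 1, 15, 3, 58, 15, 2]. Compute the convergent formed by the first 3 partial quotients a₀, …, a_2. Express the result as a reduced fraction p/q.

Start with 15.
1 + 1/(15/1) = 1 + 1/15 = 16/15
11 + 1/(16/15) = 11 + 15/16 = 191/16

191/16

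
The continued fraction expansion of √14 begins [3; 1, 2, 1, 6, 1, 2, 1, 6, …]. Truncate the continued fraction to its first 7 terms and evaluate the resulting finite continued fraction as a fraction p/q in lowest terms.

333/89

Start with 2.
1 + 1/(2/1) = 1 + 1/2 = 3/2
6 + 1/(3/2) = 6 + 2/3 = 20/3
1 + 1/(20/3) = 1 + 3/20 = 23/20
2 + 1/(23/20) = 2 + 20/23 = 66/23
1 + 1/(66/23) = 1 + 23/66 = 89/66
3 + 1/(89/66) = 3 + 66/89 = 333/89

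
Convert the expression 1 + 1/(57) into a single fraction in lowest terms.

Compute successive convergents:
a_0 = 1: 1/1
a_1 = 57: 58/57

58/57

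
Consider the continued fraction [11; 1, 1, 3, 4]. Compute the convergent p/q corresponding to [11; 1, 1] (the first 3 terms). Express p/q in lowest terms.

Build up convergents one term at a time:
a_0 = 11: 11/1
a_1 = 1: 12/1
a_2 = 1: 23/2

23/2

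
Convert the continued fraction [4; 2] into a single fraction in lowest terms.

9/2

Start with 2.
4 + 1/(2/1) = 4 + 1/2 = 9/2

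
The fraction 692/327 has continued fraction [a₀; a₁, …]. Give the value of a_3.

⌊692/327⌋ = 2, remainder 38
⌊327/38⌋ = 8, remainder 23
⌊38/23⌋ = 1, remainder 15
⌊23/15⌋ = 1, remainder 8

1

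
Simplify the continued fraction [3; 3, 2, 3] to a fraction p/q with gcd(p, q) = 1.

Build up convergents one term at a time:
a_0 = 3: 3/1
a_1 = 3: 10/3
a_2 = 2: 23/7
a_3 = 3: 79/24

79/24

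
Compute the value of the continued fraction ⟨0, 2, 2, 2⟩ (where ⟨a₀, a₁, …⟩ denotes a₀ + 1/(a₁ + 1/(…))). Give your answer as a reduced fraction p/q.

5/12

Work from the innermost term outward:
Start with 2.
2 + 1/(2/1) = 2 + 1/2 = 5/2
2 + 1/(5/2) = 2 + 2/5 = 12/5
0 + 1/(12/5) = 0 + 5/12 = 5/12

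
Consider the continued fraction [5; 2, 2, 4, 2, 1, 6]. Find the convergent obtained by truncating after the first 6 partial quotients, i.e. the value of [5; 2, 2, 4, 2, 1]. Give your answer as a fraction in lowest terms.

384/71

a_0 = 5: 5/1
a_1 = 2: 11/2
a_2 = 2: 27/5
a_3 = 4: 119/22
a_4 = 2: 265/49
a_5 = 1: 384/71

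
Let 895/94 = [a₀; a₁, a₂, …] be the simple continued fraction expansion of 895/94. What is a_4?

4

895 ÷ 94 → quotient 9, remainder 49
94 ÷ 49 → quotient 1, remainder 45
49 ÷ 45 → quotient 1, remainder 4
45 ÷ 4 → quotient 11, remainder 1
4 ÷ 1 → quotient 4, remainder 0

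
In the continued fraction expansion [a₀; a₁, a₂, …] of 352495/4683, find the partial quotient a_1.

3

Apply division with remainder until the remainder is 0:
⌊352495/4683⌋ = 75, remainder 1270
⌊4683/1270⌋ = 3, remainder 873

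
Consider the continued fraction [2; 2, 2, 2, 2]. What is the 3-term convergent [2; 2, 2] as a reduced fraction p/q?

Use the convergent recurrence hₖ = aₖ·hₖ₋₁ + hₖ₋₂ (and likewise for the denominators kₖ):
a_0 = 2: 2/1
a_1 = 2: 5/2
a_2 = 2: 12/5

12/5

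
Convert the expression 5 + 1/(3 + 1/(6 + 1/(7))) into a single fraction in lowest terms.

723/136

Build up convergents one term at a time:
a_0 = 5: 5/1
a_1 = 3: 16/3
a_2 = 6: 101/19
a_3 = 7: 723/136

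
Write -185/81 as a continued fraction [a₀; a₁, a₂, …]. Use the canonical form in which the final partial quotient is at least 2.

[-3; 1, 2, 1, 1, 11]

-185 = -3·81 + 58, so a_0 = -3
81 = 1·58 + 23, so a_1 = 1
58 = 2·23 + 12, so a_2 = 2
23 = 1·12 + 11, so a_3 = 1
12 = 1·11 + 1, so a_4 = 1
11 = 11·1 + 0, so a_5 = 11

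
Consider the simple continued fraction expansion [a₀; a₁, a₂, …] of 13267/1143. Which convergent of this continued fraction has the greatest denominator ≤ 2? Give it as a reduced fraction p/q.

a_0 = 11: 11/1  (≤ bound)
a_1 = 1: 12/1  (≤ bound)
a_2 = 1: 23/2  (≤ bound)
a_3 = 1: 35/3  (> 2, stop)

23/2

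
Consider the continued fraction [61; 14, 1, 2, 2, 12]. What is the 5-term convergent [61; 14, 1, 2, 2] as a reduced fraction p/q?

6290/103

a_0 = 61: 61/1
a_1 = 14: 855/14
a_2 = 1: 916/15
a_3 = 2: 2687/44
a_4 = 2: 6290/103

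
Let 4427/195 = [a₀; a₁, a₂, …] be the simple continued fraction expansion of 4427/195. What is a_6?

Apply division with remainder until the remainder is 0:
4427 ÷ 195 → quotient 22, remainder 137
195 ÷ 137 → quotient 1, remainder 58
137 ÷ 58 → quotient 2, remainder 21
58 ÷ 21 → quotient 2, remainder 16
21 ÷ 16 → quotient 1, remainder 5
16 ÷ 5 → quotient 3, remainder 1
5 ÷ 1 → quotient 5, remainder 0

5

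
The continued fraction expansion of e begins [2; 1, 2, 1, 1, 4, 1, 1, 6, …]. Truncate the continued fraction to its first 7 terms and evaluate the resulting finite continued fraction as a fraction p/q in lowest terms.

106/39

Build up convergents one term at a time:
a_0 = 2: 2/1
a_1 = 1: 3/1
a_2 = 2: 8/3
a_3 = 1: 11/4
a_4 = 1: 19/7
a_5 = 4: 87/32
a_6 = 1: 106/39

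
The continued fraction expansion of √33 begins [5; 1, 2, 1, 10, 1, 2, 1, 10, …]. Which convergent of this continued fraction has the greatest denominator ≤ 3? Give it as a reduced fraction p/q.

17/3

a_0 = 5: 5/1  (≤ bound)
a_1 = 1: 6/1  (≤ bound)
a_2 = 2: 17/3  (≤ bound)
a_3 = 1: 23/4  (> 3, stop)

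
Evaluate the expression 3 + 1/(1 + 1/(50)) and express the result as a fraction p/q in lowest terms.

203/51

a_0 = 3: 3/1
a_1 = 1: 4/1
a_2 = 50: 203/51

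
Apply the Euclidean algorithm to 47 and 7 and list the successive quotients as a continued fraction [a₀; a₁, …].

Repeatedly divide and take the remainder:
⌊47/7⌋ = 6, remainder 5
⌊7/5⌋ = 1, remainder 2
⌊5/2⌋ = 2, remainder 1
⌊2/1⌋ = 2, remainder 0

[6; 1, 2, 2]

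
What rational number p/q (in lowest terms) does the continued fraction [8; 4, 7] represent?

239/29

a_0 = 8: 8/1
a_1 = 4: 33/4
a_2 = 7: 239/29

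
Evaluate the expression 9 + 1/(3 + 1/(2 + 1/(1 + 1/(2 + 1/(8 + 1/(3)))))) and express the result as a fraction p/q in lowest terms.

a_0 = 9: 9/1
a_1 = 3: 28/3
a_2 = 2: 65/7
a_3 = 1: 93/10
a_4 = 2: 251/27
a_5 = 8: 2101/226
a_6 = 3: 6554/705

6554/705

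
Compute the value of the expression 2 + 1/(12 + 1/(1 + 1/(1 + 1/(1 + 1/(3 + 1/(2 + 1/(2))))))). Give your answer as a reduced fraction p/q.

Use the convergent recurrence hₖ = aₖ·hₖ₋₁ + hₖ₋₂ (and likewise for the denominators kₖ):
a_0 = 2: 2/1
a_1 = 12: 25/12
a_2 = 1: 27/13
a_3 = 1: 52/25
a_4 = 1: 79/38
a_5 = 3: 289/139
a_6 = 2: 657/316
a_7 = 2: 1603/771

1603/771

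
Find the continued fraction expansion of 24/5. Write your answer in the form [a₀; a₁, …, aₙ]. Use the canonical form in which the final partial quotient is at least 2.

[4; 1, 4]

Run the Euclidean algorithm, recording each quotient:
⌊24/5⌋ = 4, remainder 4
⌊5/4⌋ = 1, remainder 1
⌊4/1⌋ = 4, remainder 0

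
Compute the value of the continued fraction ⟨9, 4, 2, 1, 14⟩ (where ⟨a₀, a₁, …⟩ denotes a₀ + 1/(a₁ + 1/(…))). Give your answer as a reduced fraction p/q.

Start with 14.
1 + 1/(14/1) = 1 + 1/14 = 15/14
2 + 1/(15/14) = 2 + 14/15 = 44/15
4 + 1/(44/15) = 4 + 15/44 = 191/44
9 + 1/(191/44) = 9 + 44/191 = 1763/191

1763/191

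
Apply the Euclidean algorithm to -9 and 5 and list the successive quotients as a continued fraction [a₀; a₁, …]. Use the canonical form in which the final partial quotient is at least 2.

[-2; 5]

⌊-9/5⌋ = -2, remainder 1
⌊5/1⌋ = 5, remainder 0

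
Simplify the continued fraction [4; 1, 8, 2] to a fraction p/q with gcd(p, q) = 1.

93/19

a_0 = 4: 4/1
a_1 = 1: 5/1
a_2 = 8: 44/9
a_3 = 2: 93/19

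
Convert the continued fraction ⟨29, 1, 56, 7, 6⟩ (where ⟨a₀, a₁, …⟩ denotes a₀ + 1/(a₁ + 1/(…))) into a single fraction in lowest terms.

Start with 6.
7 + 1/(6/1) = 7 + 1/6 = 43/6
56 + 1/(43/6) = 56 + 6/43 = 2414/43
1 + 1/(2414/43) = 1 + 43/2414 = 2457/2414
29 + 1/(2457/2414) = 29 + 2414/2457 = 73667/2457

73667/2457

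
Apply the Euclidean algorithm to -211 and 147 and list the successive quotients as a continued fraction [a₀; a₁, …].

[-2; 1, 1, 3, 2, 1, 2, 2]

⌊-211/147⌋ = -2, remainder 83
⌊147/83⌋ = 1, remainder 64
⌊83/64⌋ = 1, remainder 19
⌊64/19⌋ = 3, remainder 7
⌊19/7⌋ = 2, remainder 5
⌊7/5⌋ = 1, remainder 2
⌊5/2⌋ = 2, remainder 1
⌊2/1⌋ = 2, remainder 0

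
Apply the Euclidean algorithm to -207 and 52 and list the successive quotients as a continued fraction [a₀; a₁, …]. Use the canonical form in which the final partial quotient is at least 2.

Apply division with remainder until the remainder is 0:
⌊-207/52⌋ = -4, remainder 1
⌊52/1⌋ = 52, remainder 0

[-4; 52]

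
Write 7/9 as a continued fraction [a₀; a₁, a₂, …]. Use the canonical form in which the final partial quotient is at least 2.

[0; 1, 3, 2]

7 = 0·9 + 7, so a_0 = 0
9 = 1·7 + 2, so a_1 = 1
7 = 3·2 + 1, so a_2 = 3
2 = 2·1 + 0, so a_3 = 2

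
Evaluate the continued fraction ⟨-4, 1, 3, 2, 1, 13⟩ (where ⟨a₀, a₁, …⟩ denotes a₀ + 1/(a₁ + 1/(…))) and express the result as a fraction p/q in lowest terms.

a_0 = -4: -4/1
a_1 = 1: -3/1
a_2 = 3: -13/4
a_3 = 2: -29/9
a_4 = 1: -42/13
a_5 = 13: -575/178

-575/178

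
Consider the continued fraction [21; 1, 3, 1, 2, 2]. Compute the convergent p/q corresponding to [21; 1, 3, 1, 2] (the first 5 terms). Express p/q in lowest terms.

Start with 2.
1 + 1/(2/1) = 1 + 1/2 = 3/2
3 + 1/(3/2) = 3 + 2/3 = 11/3
1 + 1/(11/3) = 1 + 3/11 = 14/11
21 + 1/(14/11) = 21 + 11/14 = 305/14

305/14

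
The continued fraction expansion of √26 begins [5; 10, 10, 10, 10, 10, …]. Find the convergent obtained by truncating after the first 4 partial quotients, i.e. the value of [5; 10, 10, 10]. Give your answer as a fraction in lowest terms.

5201/1020

Start with 10.
10 + 1/(10/1) = 10 + 1/10 = 101/10
10 + 1/(101/10) = 10 + 10/101 = 1020/101
5 + 1/(1020/101) = 5 + 101/1020 = 5201/1020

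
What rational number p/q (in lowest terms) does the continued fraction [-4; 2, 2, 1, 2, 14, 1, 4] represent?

-5157/1441

Collapse the nested fraction from the inside out:
Start with 4.
1 + 1/(4/1) = 1 + 1/4 = 5/4
14 + 1/(5/4) = 14 + 4/5 = 74/5
2 + 1/(74/5) = 2 + 5/74 = 153/74
1 + 1/(153/74) = 1 + 74/153 = 227/153
2 + 1/(227/153) = 2 + 153/227 = 607/227
2 + 1/(607/227) = 2 + 227/607 = 1441/607
-4 + 1/(1441/607) = -4 + 607/1441 = -5157/1441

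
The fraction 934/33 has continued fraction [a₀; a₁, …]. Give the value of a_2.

3

Repeatedly divide and take the remainder:
934 ÷ 33 → quotient 28, remainder 10
33 ÷ 10 → quotient 3, remainder 3
10 ÷ 3 → quotient 3, remainder 1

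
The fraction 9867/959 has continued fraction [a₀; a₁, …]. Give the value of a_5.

2

⌊9867/959⌋ = 10, remainder 277
⌊959/277⌋ = 3, remainder 128
⌊277/128⌋ = 2, remainder 21
⌊128/21⌋ = 6, remainder 2
⌊21/2⌋ = 10, remainder 1
⌊2/1⌋ = 2, remainder 0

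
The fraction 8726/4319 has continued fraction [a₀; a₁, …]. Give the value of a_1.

49

8726 = 2·4319 + 88, so a_0 = 2
4319 = 49·88 + 7, so a_1 = 49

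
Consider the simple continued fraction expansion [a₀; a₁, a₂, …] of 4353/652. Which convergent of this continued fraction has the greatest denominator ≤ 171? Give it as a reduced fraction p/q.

List convergents until the denominator exceeds the bound:
a_0 = 6: 6/1  (≤ bound)
a_1 = 1: 7/1  (≤ bound)
a_2 = 2: 20/3  (≤ bound)
a_3 = 11: 227/34  (≤ bound)
a_4 = 9: 2063/309  (> 171, stop)

227/34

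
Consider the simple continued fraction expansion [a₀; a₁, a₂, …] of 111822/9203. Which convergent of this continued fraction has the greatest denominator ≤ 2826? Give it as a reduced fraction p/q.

2017/166

a_0 = 12: 12/1  (≤ bound)
a_1 = 6: 73/6  (≤ bound)
a_2 = 1: 85/7  (≤ bound)
a_3 = 1: 158/13  (≤ bound)
a_4 = 1: 243/20  (≤ bound)
a_5 = 3: 887/73  (≤ bound)
a_6 = 2: 2017/166  (≤ bound)
a_7 = 55: 111822/9203  (> 2826, stop)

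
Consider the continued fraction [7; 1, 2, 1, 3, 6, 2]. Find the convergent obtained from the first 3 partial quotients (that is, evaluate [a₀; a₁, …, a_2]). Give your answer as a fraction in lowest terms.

Work from the innermost term outward:
Start with 2.
1 + 1/(2/1) = 1 + 1/2 = 3/2
7 + 1/(3/2) = 7 + 2/3 = 23/3

23/3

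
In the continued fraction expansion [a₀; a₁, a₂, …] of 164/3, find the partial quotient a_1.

1

164 = 54·3 + 2, so a_0 = 54
3 = 1·2 + 1, so a_1 = 1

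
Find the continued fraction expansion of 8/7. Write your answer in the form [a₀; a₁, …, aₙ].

⌊8/7⌋ = 1, remainder 1
⌊7/1⌋ = 7, remainder 0

[1; 7]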